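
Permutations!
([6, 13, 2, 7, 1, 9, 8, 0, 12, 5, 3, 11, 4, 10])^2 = [8, 10, 2, 0, 13, 5, 12, 6, 4, 9, 7, 11, 1, 3]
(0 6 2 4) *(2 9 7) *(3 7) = (0 6 9 3 7 2 4) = [6, 1, 4, 7, 0, 5, 9, 2, 8, 3]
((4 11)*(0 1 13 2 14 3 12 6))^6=(0 12 14 13)(1 6 3 2)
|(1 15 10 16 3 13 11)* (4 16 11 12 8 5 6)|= |(1 15 10 11)(3 13 12 8 5 6 4 16)|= 8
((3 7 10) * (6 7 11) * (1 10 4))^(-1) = ((1 10 3 11 6 7 4))^(-1) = (1 4 7 6 11 3 10)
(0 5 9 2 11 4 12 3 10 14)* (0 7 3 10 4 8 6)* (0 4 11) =(0 5 9 2)(3 11 8 6 4 12 10 14 7) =[5, 1, 0, 11, 12, 9, 4, 3, 6, 2, 14, 8, 10, 13, 7]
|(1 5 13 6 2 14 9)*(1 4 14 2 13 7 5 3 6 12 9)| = 8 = |(1 3 6 13 12 9 4 14)(5 7)|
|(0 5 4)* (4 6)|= 4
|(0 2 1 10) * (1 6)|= 5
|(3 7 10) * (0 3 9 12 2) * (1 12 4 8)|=10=|(0 3 7 10 9 4 8 1 12 2)|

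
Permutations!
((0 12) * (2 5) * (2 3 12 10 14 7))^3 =(0 7 3 10 2 12 14 5)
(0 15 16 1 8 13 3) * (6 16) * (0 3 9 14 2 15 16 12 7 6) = [16, 8, 15, 3, 4, 5, 12, 6, 13, 14, 10, 11, 7, 9, 2, 0, 1] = (0 16 1 8 13 9 14 2 15)(6 12 7)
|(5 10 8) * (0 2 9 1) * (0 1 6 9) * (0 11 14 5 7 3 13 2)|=18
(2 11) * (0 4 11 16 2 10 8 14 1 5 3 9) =(0 4 11 10 8 14 1 5 3 9)(2 16) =[4, 5, 16, 9, 11, 3, 6, 7, 14, 0, 8, 10, 12, 13, 1, 15, 2]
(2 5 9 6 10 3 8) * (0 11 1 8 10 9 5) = [11, 8, 0, 10, 4, 5, 9, 7, 2, 6, 3, 1] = (0 11 1 8 2)(3 10)(6 9)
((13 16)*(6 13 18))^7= (6 18 16 13)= ((6 13 16 18))^7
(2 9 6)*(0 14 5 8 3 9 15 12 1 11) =[14, 11, 15, 9, 4, 8, 2, 7, 3, 6, 10, 0, 1, 13, 5, 12] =(0 14 5 8 3 9 6 2 15 12 1 11)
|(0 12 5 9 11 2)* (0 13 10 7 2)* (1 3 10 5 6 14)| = |(0 12 6 14 1 3 10 7 2 13 5 9 11)| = 13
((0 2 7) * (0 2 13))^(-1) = (0 13)(2 7)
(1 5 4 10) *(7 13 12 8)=[0, 5, 2, 3, 10, 4, 6, 13, 7, 9, 1, 11, 8, 12]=(1 5 4 10)(7 13 12 8)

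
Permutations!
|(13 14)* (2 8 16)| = 6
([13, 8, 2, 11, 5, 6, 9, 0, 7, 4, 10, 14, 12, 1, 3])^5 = (3 14 11)(4 5 6 9)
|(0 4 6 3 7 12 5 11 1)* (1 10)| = |(0 4 6 3 7 12 5 11 10 1)| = 10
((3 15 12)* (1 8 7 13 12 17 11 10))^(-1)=((1 8 7 13 12 3 15 17 11 10))^(-1)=(1 10 11 17 15 3 12 13 7 8)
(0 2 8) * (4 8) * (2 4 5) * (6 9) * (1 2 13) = [4, 2, 5, 3, 8, 13, 9, 7, 0, 6, 10, 11, 12, 1] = (0 4 8)(1 2 5 13)(6 9)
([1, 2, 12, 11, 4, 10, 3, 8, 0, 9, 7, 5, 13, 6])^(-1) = (0 8 7 10 5 11 3 6 13 12 2 1)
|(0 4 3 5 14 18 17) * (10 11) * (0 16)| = 8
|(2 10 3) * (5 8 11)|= 3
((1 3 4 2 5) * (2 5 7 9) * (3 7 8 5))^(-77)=((1 7 9 2 8 5)(3 4))^(-77)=(1 7 9 2 8 5)(3 4)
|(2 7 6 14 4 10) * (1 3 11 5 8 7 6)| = 30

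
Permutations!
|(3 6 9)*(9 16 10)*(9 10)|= 4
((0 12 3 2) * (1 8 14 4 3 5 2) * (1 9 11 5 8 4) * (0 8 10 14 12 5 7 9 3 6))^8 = (0 4 14 12 2)(1 10 8 5 6)(7 11 9)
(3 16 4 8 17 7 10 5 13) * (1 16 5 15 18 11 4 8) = (1 16 8 17 7 10 15 18 11 4)(3 5 13) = [0, 16, 2, 5, 1, 13, 6, 10, 17, 9, 15, 4, 12, 3, 14, 18, 8, 7, 11]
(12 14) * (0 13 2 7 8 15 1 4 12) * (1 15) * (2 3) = [13, 4, 7, 2, 12, 5, 6, 8, 1, 9, 10, 11, 14, 3, 0, 15] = (15)(0 13 3 2 7 8 1 4 12 14)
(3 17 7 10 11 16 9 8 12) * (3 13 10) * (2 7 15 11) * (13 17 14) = (2 7 3 14 13 10)(8 12 17 15 11 16 9) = [0, 1, 7, 14, 4, 5, 6, 3, 12, 8, 2, 16, 17, 10, 13, 11, 9, 15]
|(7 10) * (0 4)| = |(0 4)(7 10)| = 2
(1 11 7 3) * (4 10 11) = (1 4 10 11 7 3) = [0, 4, 2, 1, 10, 5, 6, 3, 8, 9, 11, 7]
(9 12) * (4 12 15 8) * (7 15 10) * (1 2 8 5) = (1 2 8 4 12 9 10 7 15 5) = [0, 2, 8, 3, 12, 1, 6, 15, 4, 10, 7, 11, 9, 13, 14, 5]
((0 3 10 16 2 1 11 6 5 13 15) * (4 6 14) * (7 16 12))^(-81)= (0 14 12 5 2)(1 3 4 7 13)(6 16 15 11 10)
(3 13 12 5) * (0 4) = (0 4)(3 13 12 5) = [4, 1, 2, 13, 0, 3, 6, 7, 8, 9, 10, 11, 5, 12]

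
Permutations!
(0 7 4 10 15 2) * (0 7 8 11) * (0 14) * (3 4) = (0 8 11 14)(2 7 3 4 10 15) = [8, 1, 7, 4, 10, 5, 6, 3, 11, 9, 15, 14, 12, 13, 0, 2]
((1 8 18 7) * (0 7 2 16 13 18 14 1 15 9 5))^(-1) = (0 5 9 15 7)(1 14 8)(2 18 13 16)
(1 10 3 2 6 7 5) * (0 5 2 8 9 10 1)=(0 5)(2 6 7)(3 8 9 10)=[5, 1, 6, 8, 4, 0, 7, 2, 9, 10, 3]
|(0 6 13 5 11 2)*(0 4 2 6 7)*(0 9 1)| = 4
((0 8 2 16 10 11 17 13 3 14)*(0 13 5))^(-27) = ((0 8 2 16 10 11 17 5)(3 14 13))^(-27) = (0 11 2 5 10 8 17 16)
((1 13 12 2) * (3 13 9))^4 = (1 12 3)(2 13 9)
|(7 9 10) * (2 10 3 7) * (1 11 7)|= 10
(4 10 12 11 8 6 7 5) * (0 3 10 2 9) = (0 3 10 12 11 8 6 7 5 4 2 9) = [3, 1, 9, 10, 2, 4, 7, 5, 6, 0, 12, 8, 11]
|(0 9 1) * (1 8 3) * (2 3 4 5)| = 8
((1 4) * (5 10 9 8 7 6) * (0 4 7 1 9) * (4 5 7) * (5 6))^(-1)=(0 10 5 7 6)(1 8 9 4)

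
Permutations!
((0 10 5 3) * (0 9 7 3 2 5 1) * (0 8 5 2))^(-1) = (0 5 8 1 10)(3 7 9)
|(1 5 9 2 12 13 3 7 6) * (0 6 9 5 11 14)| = 30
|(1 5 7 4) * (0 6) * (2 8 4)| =6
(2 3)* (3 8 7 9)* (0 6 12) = [6, 1, 8, 2, 4, 5, 12, 9, 7, 3, 10, 11, 0] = (0 6 12)(2 8 7 9 3)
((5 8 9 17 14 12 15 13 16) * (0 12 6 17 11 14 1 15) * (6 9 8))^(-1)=((0 12)(1 15 13 16 5 6 17)(9 11 14))^(-1)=(0 12)(1 17 6 5 16 13 15)(9 14 11)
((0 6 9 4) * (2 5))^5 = (0 6 9 4)(2 5)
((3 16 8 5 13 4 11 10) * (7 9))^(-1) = (3 10 11 4 13 5 8 16)(7 9)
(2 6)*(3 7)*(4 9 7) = (2 6)(3 4 9 7) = [0, 1, 6, 4, 9, 5, 2, 3, 8, 7]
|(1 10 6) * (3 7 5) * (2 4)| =6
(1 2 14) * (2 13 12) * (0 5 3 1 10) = [5, 13, 14, 1, 4, 3, 6, 7, 8, 9, 0, 11, 2, 12, 10] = (0 5 3 1 13 12 2 14 10)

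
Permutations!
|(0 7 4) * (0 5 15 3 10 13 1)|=|(0 7 4 5 15 3 10 13 1)|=9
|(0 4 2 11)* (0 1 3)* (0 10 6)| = |(0 4 2 11 1 3 10 6)| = 8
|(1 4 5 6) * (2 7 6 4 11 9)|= |(1 11 9 2 7 6)(4 5)|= 6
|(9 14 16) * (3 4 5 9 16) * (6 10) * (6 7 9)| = |(16)(3 4 5 6 10 7 9 14)| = 8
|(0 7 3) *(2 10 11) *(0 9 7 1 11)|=|(0 1 11 2 10)(3 9 7)|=15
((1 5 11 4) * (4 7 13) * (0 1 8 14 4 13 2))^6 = (14)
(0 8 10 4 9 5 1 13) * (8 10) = (0 10 4 9 5 1 13) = [10, 13, 2, 3, 9, 1, 6, 7, 8, 5, 4, 11, 12, 0]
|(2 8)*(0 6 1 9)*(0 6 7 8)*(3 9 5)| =|(0 7 8 2)(1 5 3 9 6)| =20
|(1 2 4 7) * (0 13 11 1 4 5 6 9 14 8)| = |(0 13 11 1 2 5 6 9 14 8)(4 7)| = 10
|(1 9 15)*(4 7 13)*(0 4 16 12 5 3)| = 24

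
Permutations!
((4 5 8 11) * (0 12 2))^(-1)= ((0 12 2)(4 5 8 11))^(-1)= (0 2 12)(4 11 8 5)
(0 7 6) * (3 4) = [7, 1, 2, 4, 3, 5, 0, 6] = (0 7 6)(3 4)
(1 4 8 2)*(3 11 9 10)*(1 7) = (1 4 8 2 7)(3 11 9 10) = [0, 4, 7, 11, 8, 5, 6, 1, 2, 10, 3, 9]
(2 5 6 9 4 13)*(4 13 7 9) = (2 5 6 4 7 9 13) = [0, 1, 5, 3, 7, 6, 4, 9, 8, 13, 10, 11, 12, 2]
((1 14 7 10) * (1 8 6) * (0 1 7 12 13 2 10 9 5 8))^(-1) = ((0 1 14 12 13 2 10)(5 8 6 7 9))^(-1) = (0 10 2 13 12 14 1)(5 9 7 6 8)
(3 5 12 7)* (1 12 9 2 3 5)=[0, 12, 3, 1, 4, 9, 6, 5, 8, 2, 10, 11, 7]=(1 12 7 5 9 2 3)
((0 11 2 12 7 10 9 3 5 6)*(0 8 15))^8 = ((0 11 2 12 7 10 9 3 5 6 8 15))^8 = (0 5 7)(2 8 9)(3 12 15)(6 10 11)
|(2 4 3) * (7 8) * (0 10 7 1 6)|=|(0 10 7 8 1 6)(2 4 3)|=6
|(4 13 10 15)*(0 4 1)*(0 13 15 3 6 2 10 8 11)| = 28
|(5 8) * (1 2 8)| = 4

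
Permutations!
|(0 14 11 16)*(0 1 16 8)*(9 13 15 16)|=|(0 14 11 8)(1 9 13 15 16)|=20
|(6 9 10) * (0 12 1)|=3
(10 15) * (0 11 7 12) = (0 11 7 12)(10 15) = [11, 1, 2, 3, 4, 5, 6, 12, 8, 9, 15, 7, 0, 13, 14, 10]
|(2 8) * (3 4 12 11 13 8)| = 7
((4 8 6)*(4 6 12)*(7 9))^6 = (12)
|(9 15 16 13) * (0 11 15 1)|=7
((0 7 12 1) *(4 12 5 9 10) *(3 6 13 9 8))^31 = (0 9 5 4 3 1 13 7 10 8 12 6)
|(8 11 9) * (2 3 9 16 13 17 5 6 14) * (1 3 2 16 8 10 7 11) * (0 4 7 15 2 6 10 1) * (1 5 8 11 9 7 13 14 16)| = 55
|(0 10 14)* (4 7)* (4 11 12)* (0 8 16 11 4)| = |(0 10 14 8 16 11 12)(4 7)| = 14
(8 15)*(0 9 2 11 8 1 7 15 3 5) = (0 9 2 11 8 3 5)(1 7 15) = [9, 7, 11, 5, 4, 0, 6, 15, 3, 2, 10, 8, 12, 13, 14, 1]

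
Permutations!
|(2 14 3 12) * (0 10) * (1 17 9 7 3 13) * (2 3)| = 14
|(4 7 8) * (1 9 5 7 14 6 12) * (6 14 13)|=9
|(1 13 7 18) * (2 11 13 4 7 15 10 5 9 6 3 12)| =20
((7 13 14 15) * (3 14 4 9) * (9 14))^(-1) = ((3 9)(4 14 15 7 13))^(-1) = (3 9)(4 13 7 15 14)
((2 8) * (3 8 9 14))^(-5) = ((2 9 14 3 8))^(-5) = (14)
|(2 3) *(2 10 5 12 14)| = 6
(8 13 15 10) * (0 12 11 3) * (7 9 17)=[12, 1, 2, 0, 4, 5, 6, 9, 13, 17, 8, 3, 11, 15, 14, 10, 16, 7]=(0 12 11 3)(7 9 17)(8 13 15 10)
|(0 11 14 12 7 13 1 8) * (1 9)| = 9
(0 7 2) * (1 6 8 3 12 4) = (0 7 2)(1 6 8 3 12 4) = [7, 6, 0, 12, 1, 5, 8, 2, 3, 9, 10, 11, 4]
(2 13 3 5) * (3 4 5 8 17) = (2 13 4 5)(3 8 17) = [0, 1, 13, 8, 5, 2, 6, 7, 17, 9, 10, 11, 12, 4, 14, 15, 16, 3]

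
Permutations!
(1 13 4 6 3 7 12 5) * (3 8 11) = (1 13 4 6 8 11 3 7 12 5) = [0, 13, 2, 7, 6, 1, 8, 12, 11, 9, 10, 3, 5, 4]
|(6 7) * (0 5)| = |(0 5)(6 7)| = 2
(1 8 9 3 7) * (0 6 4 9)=(0 6 4 9 3 7 1 8)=[6, 8, 2, 7, 9, 5, 4, 1, 0, 3]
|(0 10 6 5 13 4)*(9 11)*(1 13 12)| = |(0 10 6 5 12 1 13 4)(9 11)| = 8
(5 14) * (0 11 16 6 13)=(0 11 16 6 13)(5 14)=[11, 1, 2, 3, 4, 14, 13, 7, 8, 9, 10, 16, 12, 0, 5, 15, 6]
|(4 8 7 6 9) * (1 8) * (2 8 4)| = |(1 4)(2 8 7 6 9)| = 10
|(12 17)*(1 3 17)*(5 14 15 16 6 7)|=|(1 3 17 12)(5 14 15 16 6 7)|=12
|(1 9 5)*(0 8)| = 6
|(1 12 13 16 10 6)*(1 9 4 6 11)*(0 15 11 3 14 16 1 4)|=|(0 15 11 4 6 9)(1 12 13)(3 14 16 10)|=12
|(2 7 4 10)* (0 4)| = |(0 4 10 2 7)| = 5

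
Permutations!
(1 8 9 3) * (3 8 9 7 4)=[0, 9, 2, 1, 3, 5, 6, 4, 7, 8]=(1 9 8 7 4 3)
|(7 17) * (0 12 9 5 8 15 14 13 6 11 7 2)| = 13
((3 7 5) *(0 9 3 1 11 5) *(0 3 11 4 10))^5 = (0 4 5 9 10 1 11)(3 7)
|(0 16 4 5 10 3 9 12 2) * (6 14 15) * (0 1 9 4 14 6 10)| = 8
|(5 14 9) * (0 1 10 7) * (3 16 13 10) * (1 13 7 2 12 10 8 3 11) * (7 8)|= |(0 13 7)(1 11)(2 12 10)(3 16 8)(5 14 9)|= 6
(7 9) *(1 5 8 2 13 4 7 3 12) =(1 5 8 2 13 4 7 9 3 12) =[0, 5, 13, 12, 7, 8, 6, 9, 2, 3, 10, 11, 1, 4]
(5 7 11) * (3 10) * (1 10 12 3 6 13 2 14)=(1 10 6 13 2 14)(3 12)(5 7 11)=[0, 10, 14, 12, 4, 7, 13, 11, 8, 9, 6, 5, 3, 2, 1]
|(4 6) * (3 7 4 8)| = 5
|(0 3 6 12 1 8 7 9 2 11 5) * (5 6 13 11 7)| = 9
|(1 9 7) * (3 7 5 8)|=6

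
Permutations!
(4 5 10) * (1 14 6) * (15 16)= (1 14 6)(4 5 10)(15 16)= [0, 14, 2, 3, 5, 10, 1, 7, 8, 9, 4, 11, 12, 13, 6, 16, 15]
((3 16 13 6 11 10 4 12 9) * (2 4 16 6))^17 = (2 10 3 4 16 6 12 13 11 9)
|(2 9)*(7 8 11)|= 6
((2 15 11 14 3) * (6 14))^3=(2 6)(3 11)(14 15)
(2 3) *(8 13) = (2 3)(8 13) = [0, 1, 3, 2, 4, 5, 6, 7, 13, 9, 10, 11, 12, 8]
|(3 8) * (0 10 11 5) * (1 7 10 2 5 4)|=30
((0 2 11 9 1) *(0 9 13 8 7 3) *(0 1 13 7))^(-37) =((0 2 11 7 3 1 9 13 8))^(-37) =(0 8 13 9 1 3 7 11 2)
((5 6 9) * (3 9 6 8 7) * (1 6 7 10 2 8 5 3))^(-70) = ((1 6 7)(2 8 10)(3 9))^(-70) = (1 7 6)(2 10 8)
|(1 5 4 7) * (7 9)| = 5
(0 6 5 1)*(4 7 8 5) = (0 6 4 7 8 5 1) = [6, 0, 2, 3, 7, 1, 4, 8, 5]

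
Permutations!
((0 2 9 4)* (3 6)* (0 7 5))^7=((0 2 9 4 7 5)(3 6))^7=(0 2 9 4 7 5)(3 6)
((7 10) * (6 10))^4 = ((6 10 7))^4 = (6 10 7)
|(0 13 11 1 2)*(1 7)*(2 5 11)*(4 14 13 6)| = |(0 6 4 14 13 2)(1 5 11 7)| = 12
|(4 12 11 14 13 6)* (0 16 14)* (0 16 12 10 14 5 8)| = 30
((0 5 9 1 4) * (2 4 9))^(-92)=(9)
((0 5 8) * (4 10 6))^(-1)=(0 8 5)(4 6 10)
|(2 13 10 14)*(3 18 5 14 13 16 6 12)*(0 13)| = |(0 13 10)(2 16 6 12 3 18 5 14)| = 24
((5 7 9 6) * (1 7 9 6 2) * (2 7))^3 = ((1 2)(5 9 7 6))^3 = (1 2)(5 6 7 9)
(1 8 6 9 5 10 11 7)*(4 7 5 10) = (1 8 6 9 10 11 5 4 7) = [0, 8, 2, 3, 7, 4, 9, 1, 6, 10, 11, 5]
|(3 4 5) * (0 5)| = |(0 5 3 4)| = 4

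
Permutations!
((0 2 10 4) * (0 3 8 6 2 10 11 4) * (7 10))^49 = ((0 7 10)(2 11 4 3 8 6))^49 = (0 7 10)(2 11 4 3 8 6)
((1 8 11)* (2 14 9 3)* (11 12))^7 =((1 8 12 11)(2 14 9 3))^7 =(1 11 12 8)(2 3 9 14)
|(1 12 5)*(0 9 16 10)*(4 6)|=|(0 9 16 10)(1 12 5)(4 6)|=12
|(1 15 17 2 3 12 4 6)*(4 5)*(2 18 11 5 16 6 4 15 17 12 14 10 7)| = |(1 17 18 11 5 15 12 16 6)(2 3 14 10 7)| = 45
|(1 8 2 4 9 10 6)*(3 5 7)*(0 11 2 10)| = |(0 11 2 4 9)(1 8 10 6)(3 5 7)| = 60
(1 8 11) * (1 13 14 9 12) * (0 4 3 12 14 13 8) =(0 4 3 12 1)(8 11)(9 14) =[4, 0, 2, 12, 3, 5, 6, 7, 11, 14, 10, 8, 1, 13, 9]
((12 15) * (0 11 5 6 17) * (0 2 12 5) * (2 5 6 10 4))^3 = ((0 11)(2 12 15 6 17 5 10 4))^3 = (0 11)(2 6 10 12 17 4 15 5)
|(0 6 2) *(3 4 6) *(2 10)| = 6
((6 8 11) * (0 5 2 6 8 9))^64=((0 5 2 6 9)(8 11))^64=(11)(0 9 6 2 5)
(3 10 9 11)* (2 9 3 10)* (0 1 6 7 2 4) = (0 1 6 7 2 9 11 10 3 4) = [1, 6, 9, 4, 0, 5, 7, 2, 8, 11, 3, 10]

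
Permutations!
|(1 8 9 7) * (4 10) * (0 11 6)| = 12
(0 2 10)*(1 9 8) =(0 2 10)(1 9 8) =[2, 9, 10, 3, 4, 5, 6, 7, 1, 8, 0]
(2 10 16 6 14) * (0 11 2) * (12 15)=(0 11 2 10 16 6 14)(12 15)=[11, 1, 10, 3, 4, 5, 14, 7, 8, 9, 16, 2, 15, 13, 0, 12, 6]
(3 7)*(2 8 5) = (2 8 5)(3 7) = [0, 1, 8, 7, 4, 2, 6, 3, 5]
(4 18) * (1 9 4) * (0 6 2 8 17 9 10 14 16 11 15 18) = (0 6 2 8 17 9 4)(1 10 14 16 11 15 18) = [6, 10, 8, 3, 0, 5, 2, 7, 17, 4, 14, 15, 12, 13, 16, 18, 11, 9, 1]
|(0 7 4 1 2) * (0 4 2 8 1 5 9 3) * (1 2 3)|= |(0 7 3)(1 8 2 4 5 9)|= 6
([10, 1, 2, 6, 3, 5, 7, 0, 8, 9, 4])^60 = [0, 1, 2, 3, 4, 5, 6, 7, 8, 9, 10]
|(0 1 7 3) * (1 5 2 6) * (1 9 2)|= |(0 5 1 7 3)(2 6 9)|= 15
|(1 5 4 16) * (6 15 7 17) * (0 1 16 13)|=20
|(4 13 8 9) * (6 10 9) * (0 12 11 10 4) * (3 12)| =12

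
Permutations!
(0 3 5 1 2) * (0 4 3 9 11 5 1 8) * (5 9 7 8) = [7, 2, 4, 1, 3, 5, 6, 8, 0, 11, 10, 9] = (0 7 8)(1 2 4 3)(9 11)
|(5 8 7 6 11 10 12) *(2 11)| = 8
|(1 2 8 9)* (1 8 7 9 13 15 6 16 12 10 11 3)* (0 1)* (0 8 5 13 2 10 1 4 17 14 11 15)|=|(0 4 17 14 11 3 8 2 7 9 5 13)(1 10 15 6 16 12)|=12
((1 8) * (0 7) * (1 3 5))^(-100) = (8)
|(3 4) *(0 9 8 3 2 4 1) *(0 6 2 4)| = |(0 9 8 3 1 6 2)| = 7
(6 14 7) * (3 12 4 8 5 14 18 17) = [0, 1, 2, 12, 8, 14, 18, 6, 5, 9, 10, 11, 4, 13, 7, 15, 16, 3, 17] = (3 12 4 8 5 14 7 6 18 17)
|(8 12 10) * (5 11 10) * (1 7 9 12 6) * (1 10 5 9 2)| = |(1 7 2)(5 11)(6 10 8)(9 12)| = 6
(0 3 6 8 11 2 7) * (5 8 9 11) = (0 3 6 9 11 2 7)(5 8) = [3, 1, 7, 6, 4, 8, 9, 0, 5, 11, 10, 2]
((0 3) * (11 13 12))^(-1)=(0 3)(11 12 13)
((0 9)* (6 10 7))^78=(10)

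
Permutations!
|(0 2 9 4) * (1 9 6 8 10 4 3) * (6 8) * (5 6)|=30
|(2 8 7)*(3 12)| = 6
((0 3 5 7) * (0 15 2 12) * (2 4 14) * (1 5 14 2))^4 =((0 3 14 1 5 7 15 4 2 12))^4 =(0 5 2 14 15)(1 4 3 7 12)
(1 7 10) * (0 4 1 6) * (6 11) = (0 4 1 7 10 11 6) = [4, 7, 2, 3, 1, 5, 0, 10, 8, 9, 11, 6]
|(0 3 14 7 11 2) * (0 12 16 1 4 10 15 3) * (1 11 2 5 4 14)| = |(1 14 7 2 12 16 11 5 4 10 15 3)| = 12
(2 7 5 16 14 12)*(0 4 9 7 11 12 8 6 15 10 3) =(0 4 9 7 5 16 14 8 6 15 10 3)(2 11 12) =[4, 1, 11, 0, 9, 16, 15, 5, 6, 7, 3, 12, 2, 13, 8, 10, 14]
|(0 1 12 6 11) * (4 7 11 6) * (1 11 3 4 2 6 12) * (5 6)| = |(0 11)(2 5 6 12)(3 4 7)| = 12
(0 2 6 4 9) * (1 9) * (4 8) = (0 2 6 8 4 1 9) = [2, 9, 6, 3, 1, 5, 8, 7, 4, 0]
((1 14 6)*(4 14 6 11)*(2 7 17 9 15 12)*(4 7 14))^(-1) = (1 6)(2 12 15 9 17 7 11 14)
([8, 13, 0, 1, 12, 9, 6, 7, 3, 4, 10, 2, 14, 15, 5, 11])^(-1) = [2, 3, 11, 8, 9, 14, 6, 7, 0, 5, 10, 15, 4, 1, 12, 13]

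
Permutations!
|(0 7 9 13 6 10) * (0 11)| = 7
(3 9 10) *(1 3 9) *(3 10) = (1 10 9 3) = [0, 10, 2, 1, 4, 5, 6, 7, 8, 3, 9]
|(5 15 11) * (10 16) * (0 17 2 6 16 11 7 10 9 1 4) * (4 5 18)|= 14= |(0 17 2 6 16 9 1 5 15 7 10 11 18 4)|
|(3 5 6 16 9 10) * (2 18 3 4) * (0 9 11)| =|(0 9 10 4 2 18 3 5 6 16 11)| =11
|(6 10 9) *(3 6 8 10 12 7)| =12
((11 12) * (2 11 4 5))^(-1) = (2 5 4 12 11)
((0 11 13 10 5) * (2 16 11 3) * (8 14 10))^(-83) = ((0 3 2 16 11 13 8 14 10 5))^(-83) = (0 14 11 3 10 13 2 5 8 16)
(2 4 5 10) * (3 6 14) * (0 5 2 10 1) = (0 5 1)(2 4)(3 6 14) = [5, 0, 4, 6, 2, 1, 14, 7, 8, 9, 10, 11, 12, 13, 3]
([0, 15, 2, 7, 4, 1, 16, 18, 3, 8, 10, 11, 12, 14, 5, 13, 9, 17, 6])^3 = [0, 14, 2, 6, 4, 13, 8, 16, 18, 7, 10, 11, 12, 1, 15, 5, 3, 17, 9]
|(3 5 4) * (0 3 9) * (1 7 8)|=|(0 3 5 4 9)(1 7 8)|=15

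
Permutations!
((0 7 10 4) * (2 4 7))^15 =((0 2 4)(7 10))^15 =(7 10)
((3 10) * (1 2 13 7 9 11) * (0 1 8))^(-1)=(0 8 11 9 7 13 2 1)(3 10)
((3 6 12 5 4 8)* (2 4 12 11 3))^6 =(12)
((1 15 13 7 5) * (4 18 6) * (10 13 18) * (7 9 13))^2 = (1 18 4 7)(5 15 6 10)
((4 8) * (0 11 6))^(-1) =((0 11 6)(4 8))^(-1) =(0 6 11)(4 8)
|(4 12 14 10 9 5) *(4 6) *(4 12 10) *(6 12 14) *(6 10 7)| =|(4 7 6 14)(5 12 10 9)| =4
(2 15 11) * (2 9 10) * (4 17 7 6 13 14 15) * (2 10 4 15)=(2 15 11 9 4 17 7 6 13 14)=[0, 1, 15, 3, 17, 5, 13, 6, 8, 4, 10, 9, 12, 14, 2, 11, 16, 7]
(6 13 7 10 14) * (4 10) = [0, 1, 2, 3, 10, 5, 13, 4, 8, 9, 14, 11, 12, 7, 6] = (4 10 14 6 13 7)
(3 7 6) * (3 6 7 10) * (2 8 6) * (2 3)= [0, 1, 8, 10, 4, 5, 3, 7, 6, 9, 2]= (2 8 6 3 10)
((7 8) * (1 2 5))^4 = (8)(1 2 5)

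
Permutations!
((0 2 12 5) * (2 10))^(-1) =((0 10 2 12 5))^(-1) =(0 5 12 2 10)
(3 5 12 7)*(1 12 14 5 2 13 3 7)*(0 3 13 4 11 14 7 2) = (0 3)(1 12)(2 4 11 14 5 7) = [3, 12, 4, 0, 11, 7, 6, 2, 8, 9, 10, 14, 1, 13, 5]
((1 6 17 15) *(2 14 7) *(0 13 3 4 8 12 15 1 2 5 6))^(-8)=(0 15 17 8 5 3 14)(1 12 6 4 7 13 2)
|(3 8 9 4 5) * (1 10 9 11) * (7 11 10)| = 6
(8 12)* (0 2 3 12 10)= (0 2 3 12 8 10)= [2, 1, 3, 12, 4, 5, 6, 7, 10, 9, 0, 11, 8]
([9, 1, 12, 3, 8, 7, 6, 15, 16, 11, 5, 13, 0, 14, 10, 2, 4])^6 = [5, 1, 14, 3, 4, 9, 6, 11, 8, 7, 0, 15, 10, 2, 12, 13, 16]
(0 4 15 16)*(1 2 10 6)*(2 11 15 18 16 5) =(0 4 18 16)(1 11 15 5 2 10 6) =[4, 11, 10, 3, 18, 2, 1, 7, 8, 9, 6, 15, 12, 13, 14, 5, 0, 17, 16]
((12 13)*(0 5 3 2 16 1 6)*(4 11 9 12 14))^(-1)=((0 5 3 2 16 1 6)(4 11 9 12 13 14))^(-1)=(0 6 1 16 2 3 5)(4 14 13 12 9 11)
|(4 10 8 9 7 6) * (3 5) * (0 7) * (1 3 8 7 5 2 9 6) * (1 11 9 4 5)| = |(0 1 3 2 4 10 7 11 9)(5 8 6)| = 9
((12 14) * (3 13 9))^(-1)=((3 13 9)(12 14))^(-1)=(3 9 13)(12 14)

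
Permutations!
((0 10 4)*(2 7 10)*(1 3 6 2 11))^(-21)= (0 7 3)(1 4 2)(6 11 10)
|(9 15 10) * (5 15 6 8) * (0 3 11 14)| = 12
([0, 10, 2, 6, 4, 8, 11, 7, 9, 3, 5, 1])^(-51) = [0, 3, 2, 5, 4, 11, 8, 7, 1, 10, 6, 9]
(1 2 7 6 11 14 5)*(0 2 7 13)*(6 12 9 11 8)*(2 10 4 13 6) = (0 10 4 13)(1 7 12 9 11 14 5)(2 6 8) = [10, 7, 6, 3, 13, 1, 8, 12, 2, 11, 4, 14, 9, 0, 5]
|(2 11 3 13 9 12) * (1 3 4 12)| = |(1 3 13 9)(2 11 4 12)| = 4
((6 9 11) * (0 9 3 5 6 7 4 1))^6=(11)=((0 9 11 7 4 1)(3 5 6))^6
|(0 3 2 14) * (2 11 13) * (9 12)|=6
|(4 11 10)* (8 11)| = 4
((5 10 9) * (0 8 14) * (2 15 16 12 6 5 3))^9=((0 8 14)(2 15 16 12 6 5 10 9 3))^9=(16)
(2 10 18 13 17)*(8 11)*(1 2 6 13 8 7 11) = [0, 2, 10, 3, 4, 5, 13, 11, 1, 9, 18, 7, 12, 17, 14, 15, 16, 6, 8] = (1 2 10 18 8)(6 13 17)(7 11)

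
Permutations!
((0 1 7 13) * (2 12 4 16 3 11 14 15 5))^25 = (0 1 7 13)(2 15 11 16 12 5 14 3 4)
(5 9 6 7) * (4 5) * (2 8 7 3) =[0, 1, 8, 2, 5, 9, 3, 4, 7, 6] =(2 8 7 4 5 9 6 3)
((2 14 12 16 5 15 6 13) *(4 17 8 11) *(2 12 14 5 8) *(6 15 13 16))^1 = ((2 5 13 12 6 16 8 11 4 17))^1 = (2 5 13 12 6 16 8 11 4 17)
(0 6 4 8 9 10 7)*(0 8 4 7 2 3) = (0 6 7 8 9 10 2 3) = [6, 1, 3, 0, 4, 5, 7, 8, 9, 10, 2]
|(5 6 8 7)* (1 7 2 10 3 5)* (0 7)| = |(0 7 1)(2 10 3 5 6 8)| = 6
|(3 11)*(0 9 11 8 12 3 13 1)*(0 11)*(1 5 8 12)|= |(0 9)(1 11 13 5 8)(3 12)|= 10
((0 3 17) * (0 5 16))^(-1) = (0 16 5 17 3)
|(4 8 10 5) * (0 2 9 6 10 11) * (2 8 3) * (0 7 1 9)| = |(0 8 11 7 1 9 6 10 5 4 3 2)| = 12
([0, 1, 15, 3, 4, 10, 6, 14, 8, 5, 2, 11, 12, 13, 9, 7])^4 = [0, 1, 9, 3, 4, 7, 6, 10, 8, 15, 14, 11, 12, 13, 2, 5]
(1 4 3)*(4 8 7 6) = (1 8 7 6 4 3) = [0, 8, 2, 1, 3, 5, 4, 6, 7]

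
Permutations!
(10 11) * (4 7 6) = (4 7 6)(10 11) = [0, 1, 2, 3, 7, 5, 4, 6, 8, 9, 11, 10]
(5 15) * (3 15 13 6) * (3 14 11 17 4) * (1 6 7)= (1 6 14 11 17 4 3 15 5 13 7)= [0, 6, 2, 15, 3, 13, 14, 1, 8, 9, 10, 17, 12, 7, 11, 5, 16, 4]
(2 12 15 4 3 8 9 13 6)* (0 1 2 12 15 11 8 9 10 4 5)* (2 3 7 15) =(0 1 3 9 13 6 12 11 8 10 4 7 15 5) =[1, 3, 2, 9, 7, 0, 12, 15, 10, 13, 4, 8, 11, 6, 14, 5]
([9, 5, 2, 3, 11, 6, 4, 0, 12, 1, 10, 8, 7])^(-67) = (0 5 11 7 1 4 12 9 6 8)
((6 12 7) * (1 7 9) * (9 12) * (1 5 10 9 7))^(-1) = ((12)(5 10 9)(6 7))^(-1) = (12)(5 9 10)(6 7)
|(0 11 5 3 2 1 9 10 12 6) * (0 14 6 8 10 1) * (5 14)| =|(0 11 14 6 5 3 2)(1 9)(8 10 12)| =42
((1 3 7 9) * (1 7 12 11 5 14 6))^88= (1 5 3 14 12 6 11)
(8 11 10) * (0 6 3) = (0 6 3)(8 11 10) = [6, 1, 2, 0, 4, 5, 3, 7, 11, 9, 8, 10]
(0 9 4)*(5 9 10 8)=[10, 1, 2, 3, 0, 9, 6, 7, 5, 4, 8]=(0 10 8 5 9 4)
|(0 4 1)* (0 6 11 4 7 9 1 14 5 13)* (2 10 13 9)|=35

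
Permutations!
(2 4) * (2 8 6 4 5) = [0, 1, 5, 3, 8, 2, 4, 7, 6] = (2 5)(4 8 6)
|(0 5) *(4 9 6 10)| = 4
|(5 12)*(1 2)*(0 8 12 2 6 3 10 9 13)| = 11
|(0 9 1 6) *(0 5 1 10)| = 3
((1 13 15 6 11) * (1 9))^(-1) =((1 13 15 6 11 9))^(-1) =(1 9 11 6 15 13)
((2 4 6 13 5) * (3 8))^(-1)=(2 5 13 6 4)(3 8)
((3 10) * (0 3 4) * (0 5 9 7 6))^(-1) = (0 6 7 9 5 4 10 3)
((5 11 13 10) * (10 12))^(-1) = ((5 11 13 12 10))^(-1) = (5 10 12 13 11)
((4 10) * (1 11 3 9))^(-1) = (1 9 3 11)(4 10)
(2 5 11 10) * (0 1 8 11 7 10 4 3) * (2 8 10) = (0 1 10 8 11 4 3)(2 5 7) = [1, 10, 5, 0, 3, 7, 6, 2, 11, 9, 8, 4]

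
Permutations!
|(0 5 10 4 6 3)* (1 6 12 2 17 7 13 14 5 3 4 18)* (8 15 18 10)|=26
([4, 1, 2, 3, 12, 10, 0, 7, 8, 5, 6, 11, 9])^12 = (0 10 9 4 6 5 12)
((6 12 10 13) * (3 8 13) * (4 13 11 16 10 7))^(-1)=(3 10 16 11 8)(4 7 12 6 13)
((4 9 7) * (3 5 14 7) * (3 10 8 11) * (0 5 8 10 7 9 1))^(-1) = (0 1 4 7 9 14 5)(3 11 8)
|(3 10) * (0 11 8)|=6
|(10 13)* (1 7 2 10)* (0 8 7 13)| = |(0 8 7 2 10)(1 13)| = 10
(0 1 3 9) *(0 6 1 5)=[5, 3, 2, 9, 4, 0, 1, 7, 8, 6]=(0 5)(1 3 9 6)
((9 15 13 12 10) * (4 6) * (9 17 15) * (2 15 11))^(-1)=((2 15 13 12 10 17 11)(4 6))^(-1)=(2 11 17 10 12 13 15)(4 6)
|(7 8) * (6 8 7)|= |(6 8)|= 2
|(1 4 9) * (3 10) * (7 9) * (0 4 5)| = 6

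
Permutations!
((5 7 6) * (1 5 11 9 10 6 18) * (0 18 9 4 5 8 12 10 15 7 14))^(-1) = (0 14 5 4 11 6 10 12 8 1 18)(7 15 9)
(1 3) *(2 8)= (1 3)(2 8)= [0, 3, 8, 1, 4, 5, 6, 7, 2]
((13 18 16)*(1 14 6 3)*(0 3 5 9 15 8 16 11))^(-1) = (0 11 18 13 16 8 15 9 5 6 14 1 3)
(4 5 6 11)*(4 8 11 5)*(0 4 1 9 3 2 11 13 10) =(0 4 1 9 3 2 11 8 13 10)(5 6) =[4, 9, 11, 2, 1, 6, 5, 7, 13, 3, 0, 8, 12, 10]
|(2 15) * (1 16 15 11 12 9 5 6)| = 9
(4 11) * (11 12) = [0, 1, 2, 3, 12, 5, 6, 7, 8, 9, 10, 4, 11] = (4 12 11)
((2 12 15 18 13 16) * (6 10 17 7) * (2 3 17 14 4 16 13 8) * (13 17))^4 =(2 8 18 15 12)(3 6 16 7 4 17 14 13 10)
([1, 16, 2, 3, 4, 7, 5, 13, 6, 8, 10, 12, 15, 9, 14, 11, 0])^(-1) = [16, 0, 2, 3, 4, 6, 8, 5, 9, 13, 10, 15, 11, 7, 14, 12, 1]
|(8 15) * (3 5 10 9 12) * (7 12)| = 6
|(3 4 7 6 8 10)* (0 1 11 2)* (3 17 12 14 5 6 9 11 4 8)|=|(0 1 4 7 9 11 2)(3 8 10 17 12 14 5 6)|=56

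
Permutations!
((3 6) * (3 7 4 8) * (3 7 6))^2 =((4 8 7))^2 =(4 7 8)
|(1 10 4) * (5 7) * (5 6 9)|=|(1 10 4)(5 7 6 9)|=12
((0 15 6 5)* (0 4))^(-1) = (0 4 5 6 15)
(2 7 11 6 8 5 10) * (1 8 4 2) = (1 8 5 10)(2 7 11 6 4) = [0, 8, 7, 3, 2, 10, 4, 11, 5, 9, 1, 6]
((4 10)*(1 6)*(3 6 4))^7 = ((1 4 10 3 6))^7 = (1 10 6 4 3)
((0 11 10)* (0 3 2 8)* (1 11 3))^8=(1 10 11)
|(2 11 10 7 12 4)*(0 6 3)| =6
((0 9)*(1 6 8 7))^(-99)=(0 9)(1 6 8 7)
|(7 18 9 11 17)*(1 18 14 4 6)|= 9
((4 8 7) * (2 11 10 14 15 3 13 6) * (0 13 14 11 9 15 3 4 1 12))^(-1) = ((0 13 6 2 9 15 4 8 7 1 12)(3 14)(10 11))^(-1) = (0 12 1 7 8 4 15 9 2 6 13)(3 14)(10 11)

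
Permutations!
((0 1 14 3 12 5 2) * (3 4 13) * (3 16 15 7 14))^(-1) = (0 2 5 12 3 1)(4 14 7 15 16 13)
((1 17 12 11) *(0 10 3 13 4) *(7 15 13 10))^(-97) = (0 13 7 4 15)(1 11 12 17)(3 10)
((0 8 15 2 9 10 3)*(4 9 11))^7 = ((0 8 15 2 11 4 9 10 3))^7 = (0 10 4 2 8 3 9 11 15)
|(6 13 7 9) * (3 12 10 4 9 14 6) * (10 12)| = |(3 10 4 9)(6 13 7 14)| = 4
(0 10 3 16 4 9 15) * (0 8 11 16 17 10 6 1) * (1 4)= (0 6 4 9 15 8 11 16 1)(3 17 10)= [6, 0, 2, 17, 9, 5, 4, 7, 11, 15, 3, 16, 12, 13, 14, 8, 1, 10]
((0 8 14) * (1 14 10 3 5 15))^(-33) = (0 14 1 15 5 3 10 8)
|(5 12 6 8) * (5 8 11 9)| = 5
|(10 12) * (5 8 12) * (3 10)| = |(3 10 5 8 12)| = 5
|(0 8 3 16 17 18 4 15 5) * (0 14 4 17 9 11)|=12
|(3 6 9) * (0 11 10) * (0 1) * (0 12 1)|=6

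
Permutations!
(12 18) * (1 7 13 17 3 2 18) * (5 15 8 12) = (1 7 13 17 3 2 18 5 15 8 12) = [0, 7, 18, 2, 4, 15, 6, 13, 12, 9, 10, 11, 1, 17, 14, 8, 16, 3, 5]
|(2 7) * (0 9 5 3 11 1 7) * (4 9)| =|(0 4 9 5 3 11 1 7 2)| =9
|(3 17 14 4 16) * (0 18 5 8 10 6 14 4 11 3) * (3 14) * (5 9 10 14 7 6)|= |(0 18 9 10 5 8 14 11 7 6 3 17 4 16)|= 14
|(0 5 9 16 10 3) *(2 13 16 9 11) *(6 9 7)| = |(0 5 11 2 13 16 10 3)(6 9 7)| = 24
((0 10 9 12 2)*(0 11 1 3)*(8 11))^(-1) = ((0 10 9 12 2 8 11 1 3))^(-1) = (0 3 1 11 8 2 12 9 10)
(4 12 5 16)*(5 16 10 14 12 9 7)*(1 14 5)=(1 14 12 16 4 9 7)(5 10)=[0, 14, 2, 3, 9, 10, 6, 1, 8, 7, 5, 11, 16, 13, 12, 15, 4]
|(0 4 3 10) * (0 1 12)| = |(0 4 3 10 1 12)| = 6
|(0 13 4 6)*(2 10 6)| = 6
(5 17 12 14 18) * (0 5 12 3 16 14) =(0 5 17 3 16 14 18 12) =[5, 1, 2, 16, 4, 17, 6, 7, 8, 9, 10, 11, 0, 13, 18, 15, 14, 3, 12]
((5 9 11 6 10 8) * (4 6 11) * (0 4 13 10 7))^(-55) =((0 4 6 7)(5 9 13 10 8))^(-55) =(13)(0 4 6 7)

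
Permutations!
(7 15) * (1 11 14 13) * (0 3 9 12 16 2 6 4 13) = (0 3 9 12 16 2 6 4 13 1 11 14)(7 15) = [3, 11, 6, 9, 13, 5, 4, 15, 8, 12, 10, 14, 16, 1, 0, 7, 2]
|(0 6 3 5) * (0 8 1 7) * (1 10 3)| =4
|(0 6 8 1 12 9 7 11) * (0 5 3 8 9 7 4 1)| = 11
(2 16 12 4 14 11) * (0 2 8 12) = [2, 1, 16, 3, 14, 5, 6, 7, 12, 9, 10, 8, 4, 13, 11, 15, 0] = (0 2 16)(4 14 11 8 12)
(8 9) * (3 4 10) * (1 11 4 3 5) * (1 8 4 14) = [0, 11, 2, 3, 10, 8, 6, 7, 9, 4, 5, 14, 12, 13, 1] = (1 11 14)(4 10 5 8 9)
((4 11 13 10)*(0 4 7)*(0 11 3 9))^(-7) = ((0 4 3 9)(7 11 13 10))^(-7) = (0 4 3 9)(7 11 13 10)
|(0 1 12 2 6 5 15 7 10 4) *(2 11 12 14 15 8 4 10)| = 10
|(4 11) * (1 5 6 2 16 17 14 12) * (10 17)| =18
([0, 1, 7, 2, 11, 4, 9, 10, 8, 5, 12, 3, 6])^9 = (2 3 11 4 5 9 6 12 10 7)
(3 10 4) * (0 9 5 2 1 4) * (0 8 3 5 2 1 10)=(0 9 2 10 8 3)(1 4 5)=[9, 4, 10, 0, 5, 1, 6, 7, 3, 2, 8]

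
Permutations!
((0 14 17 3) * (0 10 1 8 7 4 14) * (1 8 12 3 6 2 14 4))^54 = (2 17)(6 14)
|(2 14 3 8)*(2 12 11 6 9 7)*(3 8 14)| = 9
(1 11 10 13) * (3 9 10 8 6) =(1 11 8 6 3 9 10 13) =[0, 11, 2, 9, 4, 5, 3, 7, 6, 10, 13, 8, 12, 1]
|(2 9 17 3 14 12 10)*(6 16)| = 14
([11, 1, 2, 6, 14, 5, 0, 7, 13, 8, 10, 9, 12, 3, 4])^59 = (0 8 6 9 3 11 13)(4 14)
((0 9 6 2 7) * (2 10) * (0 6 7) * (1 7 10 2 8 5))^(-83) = (0 6 1 8 9 2 7 5 10)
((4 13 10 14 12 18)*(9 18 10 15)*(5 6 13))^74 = (4 15 5 9 6 18 13)(10 12 14)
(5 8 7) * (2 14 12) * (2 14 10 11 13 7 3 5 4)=(2 10 11 13 7 4)(3 5 8)(12 14)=[0, 1, 10, 5, 2, 8, 6, 4, 3, 9, 11, 13, 14, 7, 12]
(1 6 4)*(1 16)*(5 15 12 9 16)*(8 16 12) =(1 6 4 5 15 8 16)(9 12) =[0, 6, 2, 3, 5, 15, 4, 7, 16, 12, 10, 11, 9, 13, 14, 8, 1]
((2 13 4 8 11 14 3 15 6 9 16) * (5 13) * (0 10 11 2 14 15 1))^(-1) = (0 1 3 14 16 9 6 15 11 10)(2 8 4 13 5)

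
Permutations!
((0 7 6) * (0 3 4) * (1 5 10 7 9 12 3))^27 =((0 9 12 3 4)(1 5 10 7 6))^27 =(0 12 4 9 3)(1 10 6 5 7)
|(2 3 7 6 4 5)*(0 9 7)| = 8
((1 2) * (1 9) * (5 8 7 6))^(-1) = (1 9 2)(5 6 7 8)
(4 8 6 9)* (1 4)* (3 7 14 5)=(1 4 8 6 9)(3 7 14 5)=[0, 4, 2, 7, 8, 3, 9, 14, 6, 1, 10, 11, 12, 13, 5]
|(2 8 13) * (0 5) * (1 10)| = 6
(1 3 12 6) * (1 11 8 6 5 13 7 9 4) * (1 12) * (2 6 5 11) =(1 3)(2 6)(4 12 11 8 5 13 7 9) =[0, 3, 6, 1, 12, 13, 2, 9, 5, 4, 10, 8, 11, 7]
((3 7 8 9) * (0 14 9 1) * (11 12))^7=(14)(11 12)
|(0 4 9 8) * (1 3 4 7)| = |(0 7 1 3 4 9 8)| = 7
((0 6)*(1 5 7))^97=((0 6)(1 5 7))^97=(0 6)(1 5 7)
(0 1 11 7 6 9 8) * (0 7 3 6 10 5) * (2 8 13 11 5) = (0 1 5)(2 8 7 10)(3 6 9 13 11) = [1, 5, 8, 6, 4, 0, 9, 10, 7, 13, 2, 3, 12, 11]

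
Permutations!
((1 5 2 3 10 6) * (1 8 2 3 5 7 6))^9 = (1 7 6 8 2 5 3 10)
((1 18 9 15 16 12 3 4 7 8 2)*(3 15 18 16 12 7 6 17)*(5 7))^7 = (1 16 5 7 8 2)(3 17 6 4)(9 18)(12 15)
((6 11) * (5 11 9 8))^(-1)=(5 8 9 6 11)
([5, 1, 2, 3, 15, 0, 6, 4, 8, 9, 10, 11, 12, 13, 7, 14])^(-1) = [5, 1, 2, 3, 7, 0, 6, 14, 8, 9, 10, 11, 12, 13, 15, 4]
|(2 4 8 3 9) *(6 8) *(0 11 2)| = 8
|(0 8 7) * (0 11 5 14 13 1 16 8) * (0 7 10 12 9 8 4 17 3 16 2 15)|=36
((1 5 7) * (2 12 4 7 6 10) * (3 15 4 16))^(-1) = (1 7 4 15 3 16 12 2 10 6 5)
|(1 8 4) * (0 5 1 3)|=6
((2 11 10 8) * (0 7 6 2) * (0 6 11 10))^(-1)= (0 11 7)(2 6 8 10)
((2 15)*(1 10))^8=(15)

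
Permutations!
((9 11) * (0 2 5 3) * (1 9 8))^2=(0 5)(1 11)(2 3)(8 9)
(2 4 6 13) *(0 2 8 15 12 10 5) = (0 2 4 6 13 8 15 12 10 5) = [2, 1, 4, 3, 6, 0, 13, 7, 15, 9, 5, 11, 10, 8, 14, 12]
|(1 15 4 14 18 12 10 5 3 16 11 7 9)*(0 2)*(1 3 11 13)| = 14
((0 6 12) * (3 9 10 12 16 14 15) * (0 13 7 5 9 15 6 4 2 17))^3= ((0 4 2 17)(3 15)(5 9 10 12 13 7)(6 16 14))^3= (0 17 2 4)(3 15)(5 12)(7 10)(9 13)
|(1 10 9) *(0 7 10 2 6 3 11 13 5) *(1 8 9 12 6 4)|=|(0 7 10 12 6 3 11 13 5)(1 2 4)(8 9)|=18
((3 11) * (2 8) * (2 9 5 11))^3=(2 5)(3 9)(8 11)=((2 8 9 5 11 3))^3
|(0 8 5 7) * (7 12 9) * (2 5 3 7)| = |(0 8 3 7)(2 5 12 9)| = 4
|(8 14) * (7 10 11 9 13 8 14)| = 6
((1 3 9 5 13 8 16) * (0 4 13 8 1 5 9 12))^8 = (0 13 3)(1 12 4)(5 16 8)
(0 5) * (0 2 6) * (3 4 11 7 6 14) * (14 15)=[5, 1, 15, 4, 11, 2, 0, 6, 8, 9, 10, 7, 12, 13, 3, 14]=(0 5 2 15 14 3 4 11 7 6)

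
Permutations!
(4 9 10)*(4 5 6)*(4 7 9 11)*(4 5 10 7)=(4 11 5 6)(7 9)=[0, 1, 2, 3, 11, 6, 4, 9, 8, 7, 10, 5]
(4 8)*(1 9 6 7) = (1 9 6 7)(4 8) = [0, 9, 2, 3, 8, 5, 7, 1, 4, 6]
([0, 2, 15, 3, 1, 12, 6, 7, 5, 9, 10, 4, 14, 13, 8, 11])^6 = (1 2 15 11 4)(5 14)(8 12)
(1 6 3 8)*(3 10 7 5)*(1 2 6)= (2 6 10 7 5 3 8)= [0, 1, 6, 8, 4, 3, 10, 5, 2, 9, 7]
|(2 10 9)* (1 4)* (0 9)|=4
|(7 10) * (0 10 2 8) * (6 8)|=6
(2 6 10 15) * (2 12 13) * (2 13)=[0, 1, 6, 3, 4, 5, 10, 7, 8, 9, 15, 11, 2, 13, 14, 12]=(2 6 10 15 12)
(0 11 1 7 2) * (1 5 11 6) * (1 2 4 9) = (0 6 2)(1 7 4 9)(5 11) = [6, 7, 0, 3, 9, 11, 2, 4, 8, 1, 10, 5]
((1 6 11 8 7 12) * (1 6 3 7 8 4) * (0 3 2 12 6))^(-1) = (0 12 2 1 4 11 6 7 3)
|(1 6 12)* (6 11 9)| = |(1 11 9 6 12)| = 5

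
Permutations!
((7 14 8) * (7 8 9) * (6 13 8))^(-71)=(6 13 8)(7 14 9)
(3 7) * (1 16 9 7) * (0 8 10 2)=(0 8 10 2)(1 16 9 7 3)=[8, 16, 0, 1, 4, 5, 6, 3, 10, 7, 2, 11, 12, 13, 14, 15, 9]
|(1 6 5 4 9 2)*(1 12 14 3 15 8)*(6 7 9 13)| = 36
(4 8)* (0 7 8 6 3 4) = (0 7 8)(3 4 6) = [7, 1, 2, 4, 6, 5, 3, 8, 0]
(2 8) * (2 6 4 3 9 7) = (2 8 6 4 3 9 7) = [0, 1, 8, 9, 3, 5, 4, 2, 6, 7]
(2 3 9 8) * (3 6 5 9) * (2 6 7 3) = (2 7 3)(5 9 8 6) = [0, 1, 7, 2, 4, 9, 5, 3, 6, 8]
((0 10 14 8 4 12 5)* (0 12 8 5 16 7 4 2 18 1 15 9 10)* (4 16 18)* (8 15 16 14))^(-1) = ((1 16 7 14 5 12 18)(2 4 15 9 10 8))^(-1) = (1 18 12 5 14 7 16)(2 8 10 9 15 4)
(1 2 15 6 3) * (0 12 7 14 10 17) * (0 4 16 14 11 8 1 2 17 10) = (0 12 7 11 8 1 17 4 16 14)(2 15 6 3) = [12, 17, 15, 2, 16, 5, 3, 11, 1, 9, 10, 8, 7, 13, 0, 6, 14, 4]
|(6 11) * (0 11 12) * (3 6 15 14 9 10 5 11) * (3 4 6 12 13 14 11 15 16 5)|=36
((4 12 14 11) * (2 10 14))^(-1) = (2 12 4 11 14 10)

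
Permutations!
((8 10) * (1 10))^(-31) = (1 8 10)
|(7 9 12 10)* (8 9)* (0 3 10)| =7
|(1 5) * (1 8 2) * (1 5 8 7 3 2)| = |(1 8)(2 5 7 3)| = 4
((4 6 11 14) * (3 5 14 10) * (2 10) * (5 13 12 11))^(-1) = (2 11 12 13 3 10)(4 14 5 6) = ((2 10 3 13 12 11)(4 6 5 14))^(-1)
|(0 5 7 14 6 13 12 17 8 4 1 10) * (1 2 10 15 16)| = |(0 5 7 14 6 13 12 17 8 4 2 10)(1 15 16)| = 12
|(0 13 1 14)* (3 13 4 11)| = |(0 4 11 3 13 1 14)| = 7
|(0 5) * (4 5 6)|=4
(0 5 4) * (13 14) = (0 5 4)(13 14) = [5, 1, 2, 3, 0, 4, 6, 7, 8, 9, 10, 11, 12, 14, 13]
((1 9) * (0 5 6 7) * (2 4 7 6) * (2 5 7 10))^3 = ((0 7)(1 9)(2 4 10))^3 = (10)(0 7)(1 9)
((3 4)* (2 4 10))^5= ((2 4 3 10))^5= (2 4 3 10)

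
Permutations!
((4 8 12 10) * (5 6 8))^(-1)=((4 5 6 8 12 10))^(-1)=(4 10 12 8 6 5)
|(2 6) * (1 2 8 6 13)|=6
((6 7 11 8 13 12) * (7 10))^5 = ((6 10 7 11 8 13 12))^5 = (6 13 11 10 12 8 7)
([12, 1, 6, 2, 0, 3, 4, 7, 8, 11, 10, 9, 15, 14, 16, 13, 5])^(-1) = [4, 1, 3, 5, 6, 16, 2, 7, 8, 11, 10, 9, 0, 15, 13, 12, 14]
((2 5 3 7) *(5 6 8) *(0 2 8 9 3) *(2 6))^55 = ((0 6 9 3 7 8 5))^55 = (0 5 8 7 3 9 6)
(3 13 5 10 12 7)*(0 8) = (0 8)(3 13 5 10 12 7) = [8, 1, 2, 13, 4, 10, 6, 3, 0, 9, 12, 11, 7, 5]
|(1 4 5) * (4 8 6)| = |(1 8 6 4 5)| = 5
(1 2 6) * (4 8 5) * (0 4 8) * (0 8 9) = (0 4 8 5 9)(1 2 6) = [4, 2, 6, 3, 8, 9, 1, 7, 5, 0]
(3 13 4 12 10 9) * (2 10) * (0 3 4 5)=(0 3 13 5)(2 10 9 4 12)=[3, 1, 10, 13, 12, 0, 6, 7, 8, 4, 9, 11, 2, 5]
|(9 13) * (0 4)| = |(0 4)(9 13)| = 2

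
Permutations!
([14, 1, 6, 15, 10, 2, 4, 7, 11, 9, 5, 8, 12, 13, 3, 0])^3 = [15, 1, 10, 14, 2, 4, 5, 7, 11, 9, 6, 8, 12, 13, 0, 3]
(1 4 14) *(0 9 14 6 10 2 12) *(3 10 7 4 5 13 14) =(0 9 3 10 2 12)(1 5 13 14)(4 6 7) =[9, 5, 12, 10, 6, 13, 7, 4, 8, 3, 2, 11, 0, 14, 1]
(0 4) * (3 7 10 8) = (0 4)(3 7 10 8) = [4, 1, 2, 7, 0, 5, 6, 10, 3, 9, 8]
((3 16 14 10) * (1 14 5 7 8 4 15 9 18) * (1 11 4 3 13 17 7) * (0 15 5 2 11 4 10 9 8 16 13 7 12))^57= ((0 15 8 3 13 17 12)(1 14 9 18 4 5)(2 11 10 7 16))^57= (0 15 8 3 13 17 12)(1 18)(2 10 16 11 7)(4 14)(5 9)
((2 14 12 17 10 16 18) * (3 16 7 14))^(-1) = ((2 3 16 18)(7 14 12 17 10))^(-1) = (2 18 16 3)(7 10 17 12 14)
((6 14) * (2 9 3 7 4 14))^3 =(2 7 6 3 14 9 4)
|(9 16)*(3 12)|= 2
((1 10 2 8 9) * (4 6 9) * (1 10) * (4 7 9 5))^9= ((2 8 7 9 10)(4 6 5))^9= (2 10 9 7 8)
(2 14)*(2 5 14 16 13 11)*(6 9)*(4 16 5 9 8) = [0, 1, 5, 3, 16, 14, 8, 7, 4, 6, 10, 2, 12, 11, 9, 15, 13] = (2 5 14 9 6 8 4 16 13 11)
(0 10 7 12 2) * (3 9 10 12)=(0 12 2)(3 9 10 7)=[12, 1, 0, 9, 4, 5, 6, 3, 8, 10, 7, 11, 2]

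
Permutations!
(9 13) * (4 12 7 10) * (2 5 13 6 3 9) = (2 5 13)(3 9 6)(4 12 7 10) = [0, 1, 5, 9, 12, 13, 3, 10, 8, 6, 4, 11, 7, 2]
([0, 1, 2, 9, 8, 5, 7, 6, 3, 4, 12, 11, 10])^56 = [0, 1, 2, 3, 4, 5, 6, 7, 8, 9, 10, 11, 12]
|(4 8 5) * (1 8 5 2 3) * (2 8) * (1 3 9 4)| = 5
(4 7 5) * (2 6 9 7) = (2 6 9 7 5 4) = [0, 1, 6, 3, 2, 4, 9, 5, 8, 7]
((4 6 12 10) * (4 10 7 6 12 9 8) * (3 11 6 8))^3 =(3 9 6 11)(4 8 7 12)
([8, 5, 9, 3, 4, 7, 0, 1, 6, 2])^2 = [6, 7, 2, 3, 4, 1, 8, 5, 0, 9]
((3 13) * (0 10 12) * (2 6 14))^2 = (0 12 10)(2 14 6) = ((0 10 12)(2 6 14)(3 13))^2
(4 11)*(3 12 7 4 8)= (3 12 7 4 11 8)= [0, 1, 2, 12, 11, 5, 6, 4, 3, 9, 10, 8, 7]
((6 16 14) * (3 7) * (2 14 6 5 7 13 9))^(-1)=((2 14 5 7 3 13 9)(6 16))^(-1)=(2 9 13 3 7 5 14)(6 16)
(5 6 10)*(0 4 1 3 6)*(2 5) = (0 4 1 3 6 10 2 5) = [4, 3, 5, 6, 1, 0, 10, 7, 8, 9, 2]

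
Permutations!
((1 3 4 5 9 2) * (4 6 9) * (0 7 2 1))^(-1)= ((0 7 2)(1 3 6 9)(4 5))^(-1)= (0 2 7)(1 9 6 3)(4 5)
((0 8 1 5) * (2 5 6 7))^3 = ((0 8 1 6 7 2 5))^3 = (0 6 5 1 2 8 7)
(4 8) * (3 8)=[0, 1, 2, 8, 3, 5, 6, 7, 4]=(3 8 4)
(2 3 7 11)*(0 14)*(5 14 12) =[12, 1, 3, 7, 4, 14, 6, 11, 8, 9, 10, 2, 5, 13, 0] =(0 12 5 14)(2 3 7 11)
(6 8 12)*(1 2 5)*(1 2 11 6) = [0, 11, 5, 3, 4, 2, 8, 7, 12, 9, 10, 6, 1] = (1 11 6 8 12)(2 5)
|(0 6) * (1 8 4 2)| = 4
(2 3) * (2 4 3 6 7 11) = [0, 1, 6, 4, 3, 5, 7, 11, 8, 9, 10, 2] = (2 6 7 11)(3 4)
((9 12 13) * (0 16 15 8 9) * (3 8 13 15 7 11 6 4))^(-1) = (0 13 15 12 9 8 3 4 6 11 7 16)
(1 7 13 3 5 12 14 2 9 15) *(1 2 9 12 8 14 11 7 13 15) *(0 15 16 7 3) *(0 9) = (0 15 2 12 11 3 5 8 14)(1 13 9)(7 16) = [15, 13, 12, 5, 4, 8, 6, 16, 14, 1, 10, 3, 11, 9, 0, 2, 7]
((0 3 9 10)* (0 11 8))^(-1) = (0 8 11 10 9 3)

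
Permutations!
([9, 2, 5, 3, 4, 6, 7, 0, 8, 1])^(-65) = (0 6 2 9 7 5 1)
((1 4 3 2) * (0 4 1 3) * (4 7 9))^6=((0 7 9 4)(2 3))^6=(0 9)(4 7)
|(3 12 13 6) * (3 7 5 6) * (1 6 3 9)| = |(1 6 7 5 3 12 13 9)| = 8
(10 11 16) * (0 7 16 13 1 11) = (0 7 16 10)(1 11 13) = [7, 11, 2, 3, 4, 5, 6, 16, 8, 9, 0, 13, 12, 1, 14, 15, 10]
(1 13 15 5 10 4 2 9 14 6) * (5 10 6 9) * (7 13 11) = [0, 11, 5, 3, 2, 6, 1, 13, 8, 14, 4, 7, 12, 15, 9, 10] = (1 11 7 13 15 10 4 2 5 6)(9 14)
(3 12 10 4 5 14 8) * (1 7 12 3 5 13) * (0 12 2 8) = (0 12 10 4 13 1 7 2 8 5 14) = [12, 7, 8, 3, 13, 14, 6, 2, 5, 9, 4, 11, 10, 1, 0]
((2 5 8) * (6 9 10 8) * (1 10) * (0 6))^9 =((0 6 9 1 10 8 2 5))^9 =(0 6 9 1 10 8 2 5)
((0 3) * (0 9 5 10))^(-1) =(0 10 5 9 3)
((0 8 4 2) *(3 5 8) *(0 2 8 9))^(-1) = (0 9 5 3)(4 8)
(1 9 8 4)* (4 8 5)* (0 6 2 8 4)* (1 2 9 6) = (0 1 6 9 5)(2 8 4) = [1, 6, 8, 3, 2, 0, 9, 7, 4, 5]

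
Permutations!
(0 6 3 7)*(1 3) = (0 6 1 3 7) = [6, 3, 2, 7, 4, 5, 1, 0]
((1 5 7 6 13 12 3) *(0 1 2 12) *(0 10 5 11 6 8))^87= ((0 1 11 6 13 10 5 7 8)(2 12 3))^87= (0 5 6)(1 7 13)(8 10 11)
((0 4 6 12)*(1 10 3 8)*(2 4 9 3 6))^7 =(0 12 6 10 1 8 3 9)(2 4) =((0 9 3 8 1 10 6 12)(2 4))^7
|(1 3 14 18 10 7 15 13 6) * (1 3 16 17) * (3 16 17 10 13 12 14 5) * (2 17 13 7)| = 70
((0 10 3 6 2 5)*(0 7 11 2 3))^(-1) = (0 10)(2 11 7 5)(3 6)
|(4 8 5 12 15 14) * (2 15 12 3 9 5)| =|(2 15 14 4 8)(3 9 5)| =15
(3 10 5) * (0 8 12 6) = [8, 1, 2, 10, 4, 3, 0, 7, 12, 9, 5, 11, 6] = (0 8 12 6)(3 10 5)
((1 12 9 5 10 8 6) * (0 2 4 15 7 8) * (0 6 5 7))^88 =((0 2 4 15)(1 12 9 7 8 5 10 6))^88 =(15)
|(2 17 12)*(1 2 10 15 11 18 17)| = 6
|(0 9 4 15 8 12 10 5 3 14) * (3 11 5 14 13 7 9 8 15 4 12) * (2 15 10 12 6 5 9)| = 36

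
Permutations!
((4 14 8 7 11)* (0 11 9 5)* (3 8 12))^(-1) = ((0 11 4 14 12 3 8 7 9 5))^(-1) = (0 5 9 7 8 3 12 14 4 11)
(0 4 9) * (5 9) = [4, 1, 2, 3, 5, 9, 6, 7, 8, 0] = (0 4 5 9)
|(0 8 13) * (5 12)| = |(0 8 13)(5 12)| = 6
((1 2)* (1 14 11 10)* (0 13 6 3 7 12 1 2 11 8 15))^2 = ((0 13 6 3 7 12 1 11 10 2 14 8 15))^2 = (0 6 7 1 10 14 15 13 3 12 11 2 8)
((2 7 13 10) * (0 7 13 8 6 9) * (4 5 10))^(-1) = ((0 7 8 6 9)(2 13 4 5 10))^(-1) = (0 9 6 8 7)(2 10 5 4 13)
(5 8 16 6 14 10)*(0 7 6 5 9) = (0 7 6 14 10 9)(5 8 16) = [7, 1, 2, 3, 4, 8, 14, 6, 16, 0, 9, 11, 12, 13, 10, 15, 5]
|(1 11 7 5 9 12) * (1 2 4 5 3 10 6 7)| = 20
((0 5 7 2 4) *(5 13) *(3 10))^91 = ((0 13 5 7 2 4)(3 10))^91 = (0 13 5 7 2 4)(3 10)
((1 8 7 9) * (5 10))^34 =(10)(1 7)(8 9)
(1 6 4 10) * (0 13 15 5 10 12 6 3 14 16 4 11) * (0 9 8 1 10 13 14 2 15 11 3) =[14, 0, 15, 2, 12, 13, 3, 7, 1, 8, 10, 9, 6, 11, 16, 5, 4] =(0 14 16 4 12 6 3 2 15 5 13 11 9 8 1)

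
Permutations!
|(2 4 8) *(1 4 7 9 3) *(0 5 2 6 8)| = 8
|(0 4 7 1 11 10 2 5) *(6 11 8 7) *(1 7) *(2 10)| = |(0 4 6 11 2 5)(1 8)| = 6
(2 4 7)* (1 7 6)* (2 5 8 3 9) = (1 7 5 8 3 9 2 4 6) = [0, 7, 4, 9, 6, 8, 1, 5, 3, 2]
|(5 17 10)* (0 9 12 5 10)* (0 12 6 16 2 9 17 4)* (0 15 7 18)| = 8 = |(0 17 12 5 4 15 7 18)(2 9 6 16)|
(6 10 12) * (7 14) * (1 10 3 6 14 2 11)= [0, 10, 11, 6, 4, 5, 3, 2, 8, 9, 12, 1, 14, 13, 7]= (1 10 12 14 7 2 11)(3 6)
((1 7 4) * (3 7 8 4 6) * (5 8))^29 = (1 5 8 4)(3 6 7)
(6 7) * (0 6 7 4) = (7)(0 6 4) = [6, 1, 2, 3, 0, 5, 4, 7]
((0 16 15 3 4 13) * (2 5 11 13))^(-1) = ((0 16 15 3 4 2 5 11 13))^(-1) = (0 13 11 5 2 4 3 15 16)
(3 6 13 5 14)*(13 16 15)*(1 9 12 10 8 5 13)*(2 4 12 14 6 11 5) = (1 9 14 3 11 5 6 16 15)(2 4 12 10 8) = [0, 9, 4, 11, 12, 6, 16, 7, 2, 14, 8, 5, 10, 13, 3, 1, 15]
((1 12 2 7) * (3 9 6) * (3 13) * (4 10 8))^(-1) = ((1 12 2 7)(3 9 6 13)(4 10 8))^(-1) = (1 7 2 12)(3 13 6 9)(4 8 10)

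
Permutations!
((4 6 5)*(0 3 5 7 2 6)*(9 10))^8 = (10)(2 7 6)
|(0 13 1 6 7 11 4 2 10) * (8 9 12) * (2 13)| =6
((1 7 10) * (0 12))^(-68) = ((0 12)(1 7 10))^(-68) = (12)(1 7 10)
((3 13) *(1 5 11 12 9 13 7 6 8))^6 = (1 3 11 6 9)(5 7 12 8 13) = ((1 5 11 12 9 13 3 7 6 8))^6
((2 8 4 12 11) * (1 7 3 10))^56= ((1 7 3 10)(2 8 4 12 11))^56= (2 8 4 12 11)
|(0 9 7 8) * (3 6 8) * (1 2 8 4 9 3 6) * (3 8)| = 12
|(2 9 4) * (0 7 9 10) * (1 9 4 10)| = |(0 7 4 2 1 9 10)| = 7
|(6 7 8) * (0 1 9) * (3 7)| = 12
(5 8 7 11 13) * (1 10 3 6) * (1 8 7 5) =(1 10 3 6 8 5 7 11 13) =[0, 10, 2, 6, 4, 7, 8, 11, 5, 9, 3, 13, 12, 1]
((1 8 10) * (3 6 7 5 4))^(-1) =(1 10 8)(3 4 5 7 6)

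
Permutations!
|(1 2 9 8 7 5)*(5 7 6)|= 6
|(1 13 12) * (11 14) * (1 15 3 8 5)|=14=|(1 13 12 15 3 8 5)(11 14)|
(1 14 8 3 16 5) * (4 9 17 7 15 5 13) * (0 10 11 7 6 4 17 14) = (0 10 11 7 15 5 1)(3 16 13 17 6 4 9 14 8) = [10, 0, 2, 16, 9, 1, 4, 15, 3, 14, 11, 7, 12, 17, 8, 5, 13, 6]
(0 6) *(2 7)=(0 6)(2 7)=[6, 1, 7, 3, 4, 5, 0, 2]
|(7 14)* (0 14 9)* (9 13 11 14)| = 4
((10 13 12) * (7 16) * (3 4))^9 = (3 4)(7 16)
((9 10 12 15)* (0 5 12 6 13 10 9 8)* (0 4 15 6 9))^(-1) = (0 9 10 13 6 12 5)(4 8 15)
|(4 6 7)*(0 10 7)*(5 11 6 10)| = 12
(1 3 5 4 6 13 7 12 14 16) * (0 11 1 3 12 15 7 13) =(0 11 1 12 14 16 3 5 4 6)(7 15) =[11, 12, 2, 5, 6, 4, 0, 15, 8, 9, 10, 1, 14, 13, 16, 7, 3]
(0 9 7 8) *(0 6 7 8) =(0 9 8 6 7) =[9, 1, 2, 3, 4, 5, 7, 0, 6, 8]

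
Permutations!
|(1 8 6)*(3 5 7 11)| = 12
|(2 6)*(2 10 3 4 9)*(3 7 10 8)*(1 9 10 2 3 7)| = |(1 9 3 4 10)(2 6 8 7)| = 20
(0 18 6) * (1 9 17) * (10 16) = [18, 9, 2, 3, 4, 5, 0, 7, 8, 17, 16, 11, 12, 13, 14, 15, 10, 1, 6] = (0 18 6)(1 9 17)(10 16)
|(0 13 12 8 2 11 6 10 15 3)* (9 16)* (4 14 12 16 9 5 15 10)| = 42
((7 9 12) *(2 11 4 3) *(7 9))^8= ((2 11 4 3)(9 12))^8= (12)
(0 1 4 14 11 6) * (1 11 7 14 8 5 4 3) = [11, 3, 2, 1, 8, 4, 0, 14, 5, 9, 10, 6, 12, 13, 7] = (0 11 6)(1 3)(4 8 5)(7 14)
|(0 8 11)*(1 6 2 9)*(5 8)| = |(0 5 8 11)(1 6 2 9)| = 4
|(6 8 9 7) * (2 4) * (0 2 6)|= |(0 2 4 6 8 9 7)|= 7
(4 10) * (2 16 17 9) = (2 16 17 9)(4 10) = [0, 1, 16, 3, 10, 5, 6, 7, 8, 2, 4, 11, 12, 13, 14, 15, 17, 9]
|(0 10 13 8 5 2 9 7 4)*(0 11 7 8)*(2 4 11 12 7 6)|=|(0 10 13)(2 9 8 5 4 12 7 11 6)|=9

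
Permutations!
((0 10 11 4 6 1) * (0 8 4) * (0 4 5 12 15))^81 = (0 10 11 4 6 1 8 5 12 15)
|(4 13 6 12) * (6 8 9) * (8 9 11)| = 10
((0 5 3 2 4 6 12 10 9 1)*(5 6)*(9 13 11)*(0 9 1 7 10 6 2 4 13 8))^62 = (0 8 10 7 9 1 11 13 2)(3 5 4) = ((0 2 13 11 1 9 7 10 8)(3 4 5)(6 12))^62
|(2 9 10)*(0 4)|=|(0 4)(2 9 10)|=6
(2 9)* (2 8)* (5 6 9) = (2 5 6 9 8) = [0, 1, 5, 3, 4, 6, 9, 7, 2, 8]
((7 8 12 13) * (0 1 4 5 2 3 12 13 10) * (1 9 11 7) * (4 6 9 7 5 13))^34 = (0 6 12 13 2 8 11)(1 3 4 5 7 9 10)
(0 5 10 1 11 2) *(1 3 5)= [1, 11, 0, 5, 4, 10, 6, 7, 8, 9, 3, 2]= (0 1 11 2)(3 5 10)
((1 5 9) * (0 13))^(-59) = ((0 13)(1 5 9))^(-59) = (0 13)(1 5 9)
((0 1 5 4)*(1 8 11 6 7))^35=((0 8 11 6 7 1 5 4))^35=(0 6 5 8 7 4 11 1)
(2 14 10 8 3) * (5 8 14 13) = [0, 1, 13, 2, 4, 8, 6, 7, 3, 9, 14, 11, 12, 5, 10] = (2 13 5 8 3)(10 14)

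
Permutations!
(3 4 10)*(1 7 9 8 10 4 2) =(1 7 9 8 10 3 2) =[0, 7, 1, 2, 4, 5, 6, 9, 10, 8, 3]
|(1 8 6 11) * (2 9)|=|(1 8 6 11)(2 9)|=4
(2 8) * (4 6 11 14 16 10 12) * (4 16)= (2 8)(4 6 11 14)(10 12 16)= [0, 1, 8, 3, 6, 5, 11, 7, 2, 9, 12, 14, 16, 13, 4, 15, 10]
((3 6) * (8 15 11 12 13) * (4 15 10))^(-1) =((3 6)(4 15 11 12 13 8 10))^(-1) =(3 6)(4 10 8 13 12 11 15)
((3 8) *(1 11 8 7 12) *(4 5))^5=((1 11 8 3 7 12)(4 5))^5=(1 12 7 3 8 11)(4 5)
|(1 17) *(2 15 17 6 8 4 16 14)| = 9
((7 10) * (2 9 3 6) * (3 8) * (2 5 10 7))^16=((2 9 8 3 6 5 10))^16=(2 8 6 10 9 3 5)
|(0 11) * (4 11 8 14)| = 5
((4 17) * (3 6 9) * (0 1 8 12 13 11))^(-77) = ((0 1 8 12 13 11)(3 6 9)(4 17))^(-77) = (0 1 8 12 13 11)(3 6 9)(4 17)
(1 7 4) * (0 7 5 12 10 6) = (0 7 4 1 5 12 10 6) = [7, 5, 2, 3, 1, 12, 0, 4, 8, 9, 6, 11, 10]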